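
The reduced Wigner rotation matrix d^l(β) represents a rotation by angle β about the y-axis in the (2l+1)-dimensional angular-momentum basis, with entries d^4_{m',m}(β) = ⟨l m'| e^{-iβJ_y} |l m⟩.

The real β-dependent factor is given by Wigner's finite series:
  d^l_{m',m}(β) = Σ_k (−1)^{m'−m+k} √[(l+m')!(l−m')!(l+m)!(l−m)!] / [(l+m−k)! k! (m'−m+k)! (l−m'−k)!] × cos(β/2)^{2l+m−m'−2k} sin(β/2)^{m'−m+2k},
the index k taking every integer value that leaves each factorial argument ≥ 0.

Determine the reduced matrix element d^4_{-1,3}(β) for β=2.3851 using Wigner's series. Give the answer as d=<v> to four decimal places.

d=-0.5137

d^4_{-1,3}(β=2.3851) via Wigner's sum:
c=cos(2.3851/2)=0.369291, s=sin(2.3851/2)=0.929314; N=√[6·120·5040·1]=1904.940944
The bounds max(0,m−m')=4 and min(l+m,l−m')=5 give 2 terms
  k=4: (−1)^0·1904.9409/(144)·0.3693^4·0.9293^4 = +0.183504
  k=5: (−1)^1·1904.9409/(240)·0.3693^2·0.9293^6 = -0.697240
d^4_{-1,3}(2.3851) = +0.183504 -0.697240 = -0.513737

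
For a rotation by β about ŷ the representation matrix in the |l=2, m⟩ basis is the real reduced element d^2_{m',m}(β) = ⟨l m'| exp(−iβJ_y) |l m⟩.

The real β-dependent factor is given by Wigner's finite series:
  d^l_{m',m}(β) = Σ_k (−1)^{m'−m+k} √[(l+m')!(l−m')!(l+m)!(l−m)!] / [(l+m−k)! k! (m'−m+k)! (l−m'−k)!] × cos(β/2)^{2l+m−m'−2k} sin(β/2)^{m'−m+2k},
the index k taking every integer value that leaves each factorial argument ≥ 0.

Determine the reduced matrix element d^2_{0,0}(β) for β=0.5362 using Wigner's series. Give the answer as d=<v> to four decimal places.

d=0.6085

d^2_{0,0}(β=0.5362) via Wigner's sum:
Half-angle: c=0.964276, s=0.264900. N=√(2·2·2·2)=4.000000
k∈{0,1,2} keeps every argument non-negative
  k=0: (−1)^0·4.0000/(4)·0.9643^4·0.2649^0 = +0.864580
  k=1: (−1)^1·4.0000/(1)·0.9643^2·0.2649^2 = -0.260991
  k=2: (−1)^2·4.0000/(4)·0.9643^0·0.2649^4 = +0.004924
d^2_{0,0}(0.5362) = +0.864580 -0.260991 +0.004924 = +0.608513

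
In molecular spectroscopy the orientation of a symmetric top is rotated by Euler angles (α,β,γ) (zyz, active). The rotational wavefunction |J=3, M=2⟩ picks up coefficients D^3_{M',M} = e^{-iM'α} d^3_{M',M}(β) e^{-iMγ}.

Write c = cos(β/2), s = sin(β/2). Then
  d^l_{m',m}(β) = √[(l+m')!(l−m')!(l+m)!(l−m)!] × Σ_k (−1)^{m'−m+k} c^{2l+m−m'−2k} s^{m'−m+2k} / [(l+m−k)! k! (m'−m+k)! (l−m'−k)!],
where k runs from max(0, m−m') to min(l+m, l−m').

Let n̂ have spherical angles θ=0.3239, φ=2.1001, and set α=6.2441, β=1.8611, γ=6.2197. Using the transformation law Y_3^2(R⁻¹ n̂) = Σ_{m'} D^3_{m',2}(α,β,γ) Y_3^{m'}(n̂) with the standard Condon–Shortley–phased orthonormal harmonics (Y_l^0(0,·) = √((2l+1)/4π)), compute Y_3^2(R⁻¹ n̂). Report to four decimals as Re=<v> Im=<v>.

Need the full column D^3_{m',2} for m'=−3..3 at α=6.2441, β=1.8611, γ=6.2197.
cos(β/2)=0.597393, sin(β/2)=0.801949
d^3_{-3,2}: single k=5 term ⇒ +0.485365;  D = +0.485342+0.004715i
d^3_{-2,2}: k∈[4..5] ⇒ +0.738034 -0.265999 = +0.472036;  D = +0.471474+0.023026i
d^3_{-1,2}: k∈[3..4] ⇒ +0.695425 -0.626604 = +0.068821;  D = +0.068555+0.006041i
d^3_{0,2}: k∈[2..3] ⇒ +0.448636 -0.808476 = -0.359840;  D = -0.356943-0.045566i
d^3_{1,2}: k∈[1..2] ⇒ +0.192951 -0.695425 = -0.502473;  D = -0.495562-0.083056i
d^3_{2,2}: k∈[0..1] ⇒ +0.045453 -0.409547 = -0.364094;  D = -0.356460-0.074168i
d^3_{3,2}: single k=0 term ⇒ -0.149459;  D = -0.145024-0.036140i
Y_3^{m'}(θ=0.3239,φ=2.1001) and Σ D·Y over m':
  (+0.4853+0.0047i)·(+0.0134-0.0002i)  (+0.4715+0.0230i)·(-0.0481+0.0855i)  (+0.0686+0.0060i)·(-0.1814-0.3102i)  (-0.3569-0.0456i)·(+0.5284+0.0000i)  (-0.4956-0.0831i)·(+0.1814-0.3102i)  (-0.3565-0.0742i)·(-0.0481-0.0855i)  (-0.1450-0.0361i)·(-0.0134-0.0002i)
Y_3^2(R⁻¹ n̂) = -0.320214+0.165956i

Re=-0.3202 Im=0.1660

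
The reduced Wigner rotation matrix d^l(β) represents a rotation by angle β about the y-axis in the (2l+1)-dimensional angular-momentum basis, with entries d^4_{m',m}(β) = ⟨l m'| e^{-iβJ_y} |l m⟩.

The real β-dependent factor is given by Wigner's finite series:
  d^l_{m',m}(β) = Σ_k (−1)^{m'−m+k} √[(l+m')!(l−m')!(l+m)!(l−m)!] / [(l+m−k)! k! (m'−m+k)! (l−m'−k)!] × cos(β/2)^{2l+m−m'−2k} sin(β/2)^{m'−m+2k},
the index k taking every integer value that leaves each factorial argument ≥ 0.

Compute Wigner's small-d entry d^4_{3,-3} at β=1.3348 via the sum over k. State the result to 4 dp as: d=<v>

d^4_{3,-3}(β=1.3348) via Wigner's sum:
c=cos(1.3348/2)=0.785434, s=sin(1.3348/2)=0.618946; N=√[5040·1·1·5040]=5040.000000
The bounds max(0,m−m')=0 and min(l+m,l−m')=1 give 2 terms
  k=0: (−1)^6·5040.0000/(720)·0.7854^2·0.6189^6 = +0.242791
  k=1: (−1)^7·5040.0000/(5040)·0.7854^0·0.6189^8 = -0.021539
d^4_{3,-3}(1.3348) = +0.242791 -0.021539 = +0.221253

d=0.2213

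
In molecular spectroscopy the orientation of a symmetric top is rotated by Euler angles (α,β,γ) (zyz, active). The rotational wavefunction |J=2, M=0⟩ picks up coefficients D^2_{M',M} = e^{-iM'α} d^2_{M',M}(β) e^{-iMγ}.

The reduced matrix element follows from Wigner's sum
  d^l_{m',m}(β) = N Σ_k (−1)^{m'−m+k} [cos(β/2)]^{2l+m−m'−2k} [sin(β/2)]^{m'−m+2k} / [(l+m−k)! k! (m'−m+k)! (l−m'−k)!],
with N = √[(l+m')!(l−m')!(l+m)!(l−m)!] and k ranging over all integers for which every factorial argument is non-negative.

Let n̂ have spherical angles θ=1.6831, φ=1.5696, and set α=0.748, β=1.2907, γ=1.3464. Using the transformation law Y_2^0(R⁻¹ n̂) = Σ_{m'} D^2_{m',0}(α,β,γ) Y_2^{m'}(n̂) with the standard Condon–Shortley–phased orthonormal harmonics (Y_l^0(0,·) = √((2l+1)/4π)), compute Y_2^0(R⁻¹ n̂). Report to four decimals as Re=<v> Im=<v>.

Re=0.0476 Im=0.0000

Need the full column D^2_{m',0} for m'=−2..2 at α=0.748, β=1.2907, γ=1.3464.
cos(β/2)=0.798889, sin(β/2)=0.601478
d^2_{-2,0}: single k=2 term ⇒ +0.565573;  D = +0.042263+0.563991i
d^2_{-1,0}: k∈[1..2] ⇒ +0.751199 -0.425816 = +0.325384;  D = +0.238523+0.221318i
d^2_{0,0}: k∈[0..2] ⇒ +0.407330 -0.923576 +0.130882 = -0.385365;  D = -0.385365+0.000000i
d^2_{1,0}: k∈[0..1] ⇒ -0.751199 +0.425816 = -0.325384;  D = -0.238523+0.221318i
d^2_{2,0}: single k=0 term ⇒ +0.565573;  D = +0.042263-0.563991i
Y_2^{m'}(θ=1.6831,φ=1.5696) and Σ D·Y over m':
  (+0.0423+0.5640i)·(-0.3814-0.0009i)  (+0.2385+0.2213i)·(-0.0001+0.0860i)  (-0.3854+0.0000i)·(-0.3035+0.0000i)  (-0.2385+0.2213i)·(+0.0001+0.0860i)  (+0.0423-0.5640i)·(-0.3814+0.0009i)
Y_2^0(R⁻¹ n̂) = +0.047620+0.000000i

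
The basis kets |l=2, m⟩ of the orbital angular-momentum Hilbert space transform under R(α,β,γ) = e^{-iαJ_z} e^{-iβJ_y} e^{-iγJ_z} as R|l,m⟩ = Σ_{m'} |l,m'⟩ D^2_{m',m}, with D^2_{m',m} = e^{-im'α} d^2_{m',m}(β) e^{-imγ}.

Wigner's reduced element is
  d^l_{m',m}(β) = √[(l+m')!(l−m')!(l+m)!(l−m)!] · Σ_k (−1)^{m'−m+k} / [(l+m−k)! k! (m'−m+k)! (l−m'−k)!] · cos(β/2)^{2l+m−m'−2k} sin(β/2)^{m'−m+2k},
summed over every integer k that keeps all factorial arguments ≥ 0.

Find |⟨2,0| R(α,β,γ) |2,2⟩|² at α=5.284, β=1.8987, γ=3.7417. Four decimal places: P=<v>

Split into d^2_{0,2}(β=1.8987) × two z-phases.
Half-angle: c=0.582212, s=0.813037. N=√(2·2·24·1)=9.797959
Admissible k: 2..2 (factorial args all ≥0)
  k=2: (−1)^0·9.7980/(4)·0.5822^2·0.8130^2 = +0.548856
d^2_{0,2}(1.8987) = +0.548856
|D^2_{0,2}|² = |d^2_{0,2}(β)|² = (+0.548856)² = 0.301243 (the z-rotation phases have unit modulus)

P=0.3012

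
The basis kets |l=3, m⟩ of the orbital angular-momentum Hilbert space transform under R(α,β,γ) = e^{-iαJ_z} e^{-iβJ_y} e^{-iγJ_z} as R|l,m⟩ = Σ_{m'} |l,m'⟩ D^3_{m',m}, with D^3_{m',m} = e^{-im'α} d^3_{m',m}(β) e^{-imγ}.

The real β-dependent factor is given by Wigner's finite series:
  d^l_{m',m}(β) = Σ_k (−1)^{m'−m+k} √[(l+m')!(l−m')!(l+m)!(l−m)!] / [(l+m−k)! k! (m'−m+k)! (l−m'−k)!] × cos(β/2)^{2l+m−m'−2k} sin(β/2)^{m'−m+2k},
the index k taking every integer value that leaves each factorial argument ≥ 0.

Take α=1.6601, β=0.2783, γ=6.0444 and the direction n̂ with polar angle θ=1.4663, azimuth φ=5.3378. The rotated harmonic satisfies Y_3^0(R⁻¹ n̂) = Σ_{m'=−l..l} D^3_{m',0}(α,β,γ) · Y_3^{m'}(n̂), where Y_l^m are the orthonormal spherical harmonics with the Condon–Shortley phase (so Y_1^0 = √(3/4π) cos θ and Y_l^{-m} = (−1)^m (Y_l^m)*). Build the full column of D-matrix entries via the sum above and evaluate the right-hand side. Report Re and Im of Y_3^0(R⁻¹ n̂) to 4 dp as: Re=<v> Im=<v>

Need the full column D^3_{m',0} for m'=−3..3 at α=1.6601, β=0.2783, γ=6.0444.
cos(β/2)=0.990334, sin(β/2)=0.138701
d^3_{-3,0}: single k=3 term ⇒ +0.011591;  D = +0.003068-0.011177i
d^3_{-2,0}: k∈[2..3] ⇒ +0.101356 -0.001988 = +0.099368;  D = -0.097787-0.017654i
d^3_{-1,0}: k∈[1..3] ⇒ +0.457699 -0.026934 +0.000176 = +0.430942;  D = -0.038434+0.429224i
d^3_{0,0}: k∈[0..3] ⇒ +0.943389 -0.166545 +0.003267 -0.000007 = +0.780104;  D = +0.780104+0.000000i
d^3_{1,0}: k∈[0..2] ⇒ -0.457699 +0.026934 -0.000176 = -0.430942;  D = +0.038434+0.429224i
d^3_{2,0}: k∈[0..1] ⇒ +0.101356 -0.001988 = +0.099368;  D = -0.097787+0.017654i
d^3_{3,0}: single k=0 term ⇒ -0.011591;  D = -0.003068-0.011177i
Y_3^{m'}(θ=1.4663,φ=5.3378) and Σ D·Y over m':
  (+0.0031-0.0112i)·(-0.3914+0.1234i)  (-0.0978-0.0177i)·(-0.0332+0.1001i)  (-0.0384+0.4292i)·(-0.1779-0.2464i)  (+0.7801+0.0000i)·(-0.1147+0.0000i)  (+0.0384+0.4292i)·(+0.1779-0.2464i)  (-0.0978+0.0177i)·(-0.0332-0.1001i)  (-0.0031-0.0112i)·(+0.3914+0.1234i)
Y_3^0(R⁻¹ n̂) = +0.146136-0.000000i

Re=0.1461 Im=0.0000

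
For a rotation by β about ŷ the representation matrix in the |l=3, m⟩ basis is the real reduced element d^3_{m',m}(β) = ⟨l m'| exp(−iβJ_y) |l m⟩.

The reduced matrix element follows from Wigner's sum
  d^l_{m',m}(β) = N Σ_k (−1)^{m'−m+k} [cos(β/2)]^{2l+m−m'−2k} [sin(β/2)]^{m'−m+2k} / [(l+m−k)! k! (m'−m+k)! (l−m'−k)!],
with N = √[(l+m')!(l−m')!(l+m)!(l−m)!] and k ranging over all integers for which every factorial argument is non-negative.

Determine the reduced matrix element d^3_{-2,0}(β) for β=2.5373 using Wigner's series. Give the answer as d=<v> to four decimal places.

d=-0.3638

d^3_{-2,0}(β=2.5373) via Wigner's sum:
Half-angle: c=0.297570, s=0.954700. N=√(1·120·6·6)=65.726707
k∈{2,3} keeps every argument non-negative
  k=2: (−1)^0·65.7267/(12)·0.2976^4·0.9547^2 = +0.039143
  k=3: (−1)^1·65.7267/(12)·0.2976^2·0.9547^4 = -0.402909
d^3_{-2,0}(2.5373) = +0.039143 -0.402909 = -0.363766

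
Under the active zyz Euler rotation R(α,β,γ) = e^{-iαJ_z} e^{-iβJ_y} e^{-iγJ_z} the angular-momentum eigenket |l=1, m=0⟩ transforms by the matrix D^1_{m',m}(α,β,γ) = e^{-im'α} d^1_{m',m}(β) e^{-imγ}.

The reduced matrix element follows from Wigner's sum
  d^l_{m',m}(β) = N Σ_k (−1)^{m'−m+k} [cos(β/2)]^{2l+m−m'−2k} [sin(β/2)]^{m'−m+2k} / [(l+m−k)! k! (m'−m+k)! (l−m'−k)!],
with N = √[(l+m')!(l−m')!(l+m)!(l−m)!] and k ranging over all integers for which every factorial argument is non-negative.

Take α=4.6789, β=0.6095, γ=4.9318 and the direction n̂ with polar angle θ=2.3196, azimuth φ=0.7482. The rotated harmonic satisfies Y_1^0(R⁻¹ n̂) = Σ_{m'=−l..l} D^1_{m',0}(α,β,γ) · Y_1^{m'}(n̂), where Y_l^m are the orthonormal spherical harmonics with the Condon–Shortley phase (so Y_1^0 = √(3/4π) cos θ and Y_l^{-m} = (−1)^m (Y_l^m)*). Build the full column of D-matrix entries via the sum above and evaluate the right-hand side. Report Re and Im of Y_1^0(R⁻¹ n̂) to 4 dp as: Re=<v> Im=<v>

Need the full column D^1_{m',0} for m'=−1..1 at α=4.6789, β=0.6095, γ=4.9318.
cos(β/2)=0.953922, sin(β/2)=0.300055
d^1_{-1,0}: single k=1 term ⇒ +0.404789;  D = -0.013553-0.404562i
d^1_{0,0}: k∈[0..1] ⇒ +0.909967 -0.090033 = +0.819934;  D = +0.819934+0.000000i
d^1_{1,0}: single k=0 term ⇒ -0.404789;  D = +0.013553-0.404562i
Y_1^{m'}(θ=2.3196,φ=0.7482) and Σ D·Y over m':
  (-0.0136-0.4046i)·(+0.1855-0.1722i)  (+0.8199+0.0000i)·(-0.3326+0.0000i)  (+0.0136-0.4046i)·(-0.1855-0.1722i)
Y_1^0(R⁻¹ n̂) = -0.417065+0.000000i

Re=-0.4171 Im=0.0000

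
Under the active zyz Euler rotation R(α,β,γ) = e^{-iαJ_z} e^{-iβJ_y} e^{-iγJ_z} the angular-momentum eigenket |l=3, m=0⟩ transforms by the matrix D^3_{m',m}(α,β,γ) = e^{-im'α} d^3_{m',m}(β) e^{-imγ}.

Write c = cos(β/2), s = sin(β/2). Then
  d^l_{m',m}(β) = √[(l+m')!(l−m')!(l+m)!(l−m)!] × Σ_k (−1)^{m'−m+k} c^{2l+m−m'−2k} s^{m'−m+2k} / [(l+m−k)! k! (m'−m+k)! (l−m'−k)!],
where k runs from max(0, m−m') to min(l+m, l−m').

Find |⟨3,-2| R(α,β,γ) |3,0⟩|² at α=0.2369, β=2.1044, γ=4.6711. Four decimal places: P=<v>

P=0.2666

Split into d^3_{-2,0}(β=2.1044) × two z-phases.
c=cos(2.1044/2)=0.495662, s=sin(2.1044/2)=0.868516; N=√[1·120·6·6]=65.726707
k: max(0,(0)−(-2))=2 … min(3+(0),3−(-2))=3
  k=2: (−1)^0·65.7267/(12)·0.4957^4·0.8685^2 = +0.249377
  k=3: (−1)^1·65.7267/(12)·0.4957^2·0.8685^4 = -0.765670
d^3_{-2,0}(2.1044) = +0.249377 -0.765670 = -0.516293
|D^3_{-2,0}|² = |d^3_{-2,0}(β)|² = (-0.516293)² = 0.266559 (the z-rotation phases have unit modulus)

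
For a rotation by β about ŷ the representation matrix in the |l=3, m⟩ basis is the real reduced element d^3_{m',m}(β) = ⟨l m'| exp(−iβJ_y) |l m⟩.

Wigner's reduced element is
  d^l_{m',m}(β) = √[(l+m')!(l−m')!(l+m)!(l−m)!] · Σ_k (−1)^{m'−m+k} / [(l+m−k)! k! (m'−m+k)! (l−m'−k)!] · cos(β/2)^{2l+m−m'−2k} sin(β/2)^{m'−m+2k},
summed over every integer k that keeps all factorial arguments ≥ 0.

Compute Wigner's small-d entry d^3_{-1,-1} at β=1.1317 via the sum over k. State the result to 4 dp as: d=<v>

d^3_{-1,-1}(β=1.1317) via Wigner's sum:
c=cos(1.1317/2)=0.844133, s=sin(1.1317/2)=0.536134; N=√[2·24·2·24]=48.000000
Admissible k: 0..2 (factorial args all ≥0)
  k=0: (−1)^0·48.0000/(48)·0.8441^6·0.5361^0 = +0.361798
  k=1: (−1)^1·48.0000/(6)·0.8441^4·0.5361^2 = -1.167562
  k=2: (−1)^2·48.0000/(8)·0.8441^2·0.5361^4 = +0.353236
d^3_{-1,-1}(1.1317) = +0.361798 -1.167562 +0.353236 = -0.452528

d=-0.4525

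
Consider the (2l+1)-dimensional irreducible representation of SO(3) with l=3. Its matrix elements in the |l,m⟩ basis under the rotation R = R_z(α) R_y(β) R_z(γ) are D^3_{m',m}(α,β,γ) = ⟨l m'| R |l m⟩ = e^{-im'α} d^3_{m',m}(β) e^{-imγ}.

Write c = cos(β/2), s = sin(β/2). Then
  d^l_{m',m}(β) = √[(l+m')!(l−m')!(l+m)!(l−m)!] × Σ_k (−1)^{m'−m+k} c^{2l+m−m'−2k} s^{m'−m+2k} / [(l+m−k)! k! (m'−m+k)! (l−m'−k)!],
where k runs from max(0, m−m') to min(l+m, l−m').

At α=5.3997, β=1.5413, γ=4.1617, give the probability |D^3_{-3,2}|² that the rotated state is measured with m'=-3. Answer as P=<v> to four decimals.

First d^3_{-3,2}(β=1.5413), then the phase factors e^{-i(-3)α} and e^{-i(2)γ}:
Half-angle: c=0.717458, s=0.696602. N=√(1·720·120·1)=293.938769
Admissible k: 5..5 (factorial args all ≥0)
  k=5: (−1)^0·293.9388/(120)·0.7175^1·0.6966^5 = +0.288267
d^3_{-3,2}(1.5413) = +0.288267
|D^3_{-3,2}|² = |d^3_{-3,2}(β)|² = (+0.288267)² = 0.083098 (the z-rotation phases have unit modulus)

P=0.0831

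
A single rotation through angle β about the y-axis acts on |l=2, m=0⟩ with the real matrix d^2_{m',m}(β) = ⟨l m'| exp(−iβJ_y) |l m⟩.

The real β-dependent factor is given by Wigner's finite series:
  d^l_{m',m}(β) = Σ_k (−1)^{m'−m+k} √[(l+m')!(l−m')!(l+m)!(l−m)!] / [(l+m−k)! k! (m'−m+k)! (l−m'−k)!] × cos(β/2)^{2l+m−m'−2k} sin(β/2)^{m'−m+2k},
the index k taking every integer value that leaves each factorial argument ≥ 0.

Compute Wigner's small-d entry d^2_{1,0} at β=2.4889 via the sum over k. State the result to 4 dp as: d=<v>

d=0.5909

d^2_{1,0}(β=2.4889) via Wigner's sum:
With c≡cos(β/2)=0.320584 and s≡sin(β/2)=0.947220, N=[6·1·2·2]^{1/2}=4.898979
Admissible k: 0..1 (factorial args all ≥0)
  k=0: (−1)^1·4.8990/(2)·0.3206^3·0.9472^1 = -0.076446
  k=1: (−1)^2·4.8990/(2)·0.3206^1·0.9472^3 = +0.667376
d^2_{1,0}(2.4889) = -0.076446 +0.667376 = +0.590930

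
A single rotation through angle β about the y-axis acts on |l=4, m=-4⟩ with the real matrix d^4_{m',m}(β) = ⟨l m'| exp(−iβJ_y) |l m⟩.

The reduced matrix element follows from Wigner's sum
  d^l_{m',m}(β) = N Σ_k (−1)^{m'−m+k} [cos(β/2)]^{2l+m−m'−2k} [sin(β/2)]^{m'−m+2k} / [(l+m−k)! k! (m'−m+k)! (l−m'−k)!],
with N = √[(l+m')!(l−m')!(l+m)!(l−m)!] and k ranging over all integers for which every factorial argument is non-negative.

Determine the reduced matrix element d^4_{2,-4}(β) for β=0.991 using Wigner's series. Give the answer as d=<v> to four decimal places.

d=0.0473

d^4_{2,-4}(β=0.991) via Wigner's sum:
With c≡cos(β/2)=0.879731 and s≡sin(β/2)=0.475472, N=[720·2·1·40320]^{1/2}=7619.763776
k: max(0,(-4)−(2))=0 … min(4+(-4),4−(2))=0
  k=0: (−1)^6·7619.7638/(1440)·0.8797^2·0.4755^6 = +0.047318
d^4_{2,-4}(0.991) = +0.047318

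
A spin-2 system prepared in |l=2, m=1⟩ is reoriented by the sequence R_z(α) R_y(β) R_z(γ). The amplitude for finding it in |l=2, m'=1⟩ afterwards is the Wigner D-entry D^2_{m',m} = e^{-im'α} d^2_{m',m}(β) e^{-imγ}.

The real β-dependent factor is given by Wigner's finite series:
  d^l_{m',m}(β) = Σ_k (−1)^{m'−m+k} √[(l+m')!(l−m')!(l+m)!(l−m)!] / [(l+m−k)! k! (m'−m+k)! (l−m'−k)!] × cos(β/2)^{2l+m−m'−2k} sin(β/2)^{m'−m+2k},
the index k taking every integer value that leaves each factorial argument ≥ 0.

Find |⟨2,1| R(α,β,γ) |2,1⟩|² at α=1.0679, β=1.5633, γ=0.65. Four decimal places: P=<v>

P=0.2462

First d^2_{1,1}(β=1.5633), then the phase factors e^{-i(1)α} and e^{-i(1)γ}:
With c≡cos(β/2)=0.709752 and s≡sin(β/2)=0.704451, N=[6·1·6·1]^{1/2}=6.000000
k∈{0,1} keeps every argument non-negative
  k=0: (−1)^0·6.0000/(6)·0.7098^4·0.7045^0 = +0.253762
  k=1: (−1)^1·6.0000/(2)·0.7098^2·0.7045^2 = -0.749958
d^2_{1,1}(1.5633) = +0.253762 -0.749958 = -0.496196
|D^2_{1,1}|² = |d^2_{1,1}(β)|² = (-0.496196)² = 0.246210 (the z-rotation phases have unit modulus)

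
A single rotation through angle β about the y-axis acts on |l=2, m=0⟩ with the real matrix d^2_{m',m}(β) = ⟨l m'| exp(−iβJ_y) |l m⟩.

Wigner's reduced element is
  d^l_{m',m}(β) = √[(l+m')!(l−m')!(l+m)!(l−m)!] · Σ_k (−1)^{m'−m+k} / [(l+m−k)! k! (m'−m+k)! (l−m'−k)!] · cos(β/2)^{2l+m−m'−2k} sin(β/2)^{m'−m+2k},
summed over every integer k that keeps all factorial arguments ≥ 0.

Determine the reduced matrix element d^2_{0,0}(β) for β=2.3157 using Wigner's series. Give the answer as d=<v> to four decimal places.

d=0.1893

d^2_{0,0}(β=2.3157) via Wigner's sum:
Half-angle: c=0.401310, s=0.915942. N=√(2·2·2·2)=4.000000
Admissible k: 0..2 (factorial args all ≥0)
  k=0: (−1)^0·4.0000/(4)·0.4013^4·0.9159^0 = +0.025937
  k=1: (−1)^1·4.0000/(1)·0.4013^2·0.9159^2 = -0.540450
  k=2: (−1)^2·4.0000/(4)·0.4013^0·0.9159^4 = +0.703838
d^2_{0,0}(2.3157) = +0.025937 -0.540450 +0.703838 = +0.189325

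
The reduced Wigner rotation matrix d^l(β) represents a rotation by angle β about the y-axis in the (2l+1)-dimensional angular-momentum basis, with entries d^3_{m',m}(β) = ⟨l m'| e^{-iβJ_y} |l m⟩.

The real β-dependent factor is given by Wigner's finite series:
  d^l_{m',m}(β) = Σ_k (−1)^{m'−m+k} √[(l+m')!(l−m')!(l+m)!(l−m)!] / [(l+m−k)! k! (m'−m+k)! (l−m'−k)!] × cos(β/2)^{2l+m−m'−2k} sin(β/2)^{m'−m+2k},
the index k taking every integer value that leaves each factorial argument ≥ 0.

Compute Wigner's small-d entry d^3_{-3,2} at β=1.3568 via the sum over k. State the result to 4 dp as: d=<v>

d^3_{-3,2}(β=1.3568) via Wigner's sum:
Half-angle: c=0.778578, s=0.627548. N=√(1·720·120·1)=293.938769
k∈{5} keeps every argument non-negative
  k=5: (−1)^0·293.9388/(120)·0.7786^1·0.6275^5 = +0.185615
d^3_{-3,2}(1.3568) = +0.185615

d=0.1856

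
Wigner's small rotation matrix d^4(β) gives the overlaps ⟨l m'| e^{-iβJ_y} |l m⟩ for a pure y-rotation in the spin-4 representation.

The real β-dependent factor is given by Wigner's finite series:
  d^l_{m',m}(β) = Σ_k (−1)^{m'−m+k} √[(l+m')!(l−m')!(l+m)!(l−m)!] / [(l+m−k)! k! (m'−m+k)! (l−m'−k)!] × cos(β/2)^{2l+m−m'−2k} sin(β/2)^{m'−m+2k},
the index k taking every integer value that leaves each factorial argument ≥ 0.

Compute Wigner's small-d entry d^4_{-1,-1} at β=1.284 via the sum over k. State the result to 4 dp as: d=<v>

d=0.0411

d^4_{-1,-1}(β=1.284) via Wigner's sum:
Half-angle: c=0.800900, s=0.598798. N=√(6·120·6·120)=720.000000
k∈{0,1,2,3} keeps every argument non-negative
  k=0: (−1)^0·720.0000/(720)·0.8009^8·0.5988^0 = +0.169288
  k=1: (−1)^1·720.0000/(48)·0.8009^6·0.5988^2 = -1.419455
  k=2: (−1)^2·720.0000/(24)·0.8009^4·0.5988^4 = +1.586926
  k=3: (−1)^3·720.0000/(72)·0.8009^2·0.5988^6 = -0.295692
d^4_{-1,-1}(1.284) = +0.169288 -1.419455 +1.586926 -0.295692 = +0.041066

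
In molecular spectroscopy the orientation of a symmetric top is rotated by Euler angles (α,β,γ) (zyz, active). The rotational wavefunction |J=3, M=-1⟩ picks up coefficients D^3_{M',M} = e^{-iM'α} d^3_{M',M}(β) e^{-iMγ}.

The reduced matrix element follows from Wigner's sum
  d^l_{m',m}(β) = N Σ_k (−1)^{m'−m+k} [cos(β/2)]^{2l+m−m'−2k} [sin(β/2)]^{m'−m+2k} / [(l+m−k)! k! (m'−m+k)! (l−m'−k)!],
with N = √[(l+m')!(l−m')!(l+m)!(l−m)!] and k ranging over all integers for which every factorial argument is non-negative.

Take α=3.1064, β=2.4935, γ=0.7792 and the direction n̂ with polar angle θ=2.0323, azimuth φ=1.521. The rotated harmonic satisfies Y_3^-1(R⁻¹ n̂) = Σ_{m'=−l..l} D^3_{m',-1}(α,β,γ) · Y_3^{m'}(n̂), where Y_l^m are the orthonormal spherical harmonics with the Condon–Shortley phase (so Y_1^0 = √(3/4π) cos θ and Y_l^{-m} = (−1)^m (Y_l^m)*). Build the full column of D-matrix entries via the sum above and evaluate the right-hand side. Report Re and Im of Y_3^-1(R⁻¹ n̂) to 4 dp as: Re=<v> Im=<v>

Need the full column D^3_{m',-1} for m'=−3..3 at α=3.1064, β=2.4935, γ=0.7792.
cos(β/2)=0.318405, sin(β/2)=0.947955
d^3_{-3,-1}: single k=2 term ⇒ +0.035772;  D = -0.027958-0.022315i
d^3_{-2,-1}: k∈[1..2] ⇒ +0.009810 -0.173913 = -0.164103;  D = -0.124576-0.106820i
d^3_{-1,-1}: k∈[0..2] ⇒ +0.001042 -0.073890 +0.491203 = +0.418356;  D = -0.307810-0.283328i
d^3_{0,-1}: k∈[0..2] ⇒ -0.010747 +0.285768 -0.844323 = -0.569301;  D = -0.405044-0.400054i
d^3_{1,-1}: k∈[0..2] ⇒ +0.055417 -0.654938 +0.725648 = +0.126127;  D = -0.086562-0.091734i
d^3_{2,-1}: k∈[0..1] ⇒ -0.173913 +0.770758 = +0.596845;  D = +0.394093+0.448234i
d^3_{3,-1}: single k=0 term ⇒ +0.317070;  D = -0.200852-0.245341i
Y_3^{m'}(θ=2.0323,φ=1.521) and Σ D·Y over m':
  (-0.0280-0.0223i)·(-0.0446+0.2962i)  (-0.1246-0.1068i)·(+0.3630+0.0363i)  (-0.3078-0.2833i)·(-0.0001+0.0025i)  (-0.4050-0.4001i)·(+0.3338+0.0000i)  (-0.0866-0.0917i)·(+0.0001+0.0025i)  (+0.3941+0.4482i)·(+0.3630-0.0363i)  (-0.2009-0.2453i)·(+0.0446+0.2962i)
Y_3^-1(R⁻¹ n̂) = +0.055308-0.107054i

Re=0.0553 Im=-0.1071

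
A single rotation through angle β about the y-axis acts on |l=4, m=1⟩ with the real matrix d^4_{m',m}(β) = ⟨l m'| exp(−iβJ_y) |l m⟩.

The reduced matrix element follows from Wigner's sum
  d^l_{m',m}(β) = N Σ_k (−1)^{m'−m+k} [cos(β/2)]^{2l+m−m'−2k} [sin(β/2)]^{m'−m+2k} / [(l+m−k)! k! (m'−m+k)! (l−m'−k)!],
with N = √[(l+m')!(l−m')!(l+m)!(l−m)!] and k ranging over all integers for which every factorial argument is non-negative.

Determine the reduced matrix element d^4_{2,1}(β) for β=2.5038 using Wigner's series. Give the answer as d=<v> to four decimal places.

d^4_{2,1}(β=2.5038) via Wigner's sum:
Half-angle: c=0.313519, s=0.949582. N=√(720·2·120·6)=1018.233765
Admissible k: 0..2 (factorial args all ≥0)
  k=0: (−1)^1·1018.2338/(240)·0.3135^7·0.9496^1 = -0.001200
  k=1: (−1)^2·1018.2338/(48)·0.3135^5·0.9496^3 = +0.055020
  k=2: (−1)^3·1018.2338/(72)·0.3135^3·0.9496^5 = -0.336487
d^4_{2,1}(2.5038) = -0.001200 +0.055020 -0.336487 = -0.282666

d=-0.2827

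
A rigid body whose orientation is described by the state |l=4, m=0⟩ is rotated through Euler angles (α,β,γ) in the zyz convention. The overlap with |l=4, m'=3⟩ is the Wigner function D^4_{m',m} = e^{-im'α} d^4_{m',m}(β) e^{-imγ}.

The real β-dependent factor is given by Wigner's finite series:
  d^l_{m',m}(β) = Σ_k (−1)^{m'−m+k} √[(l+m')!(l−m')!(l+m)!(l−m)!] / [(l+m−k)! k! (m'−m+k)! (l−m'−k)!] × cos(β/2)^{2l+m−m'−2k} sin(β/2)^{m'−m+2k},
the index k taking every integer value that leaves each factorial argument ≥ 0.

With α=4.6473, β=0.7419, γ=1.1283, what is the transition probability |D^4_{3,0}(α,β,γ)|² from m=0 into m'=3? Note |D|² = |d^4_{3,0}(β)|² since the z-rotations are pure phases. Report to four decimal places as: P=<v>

First d^4_{3,0}(β=0.7419), then the phase factors e^{-i(3)α} and e^{-i(0)γ}:
With c≡cos(β/2)=0.931983 and s≡sin(β/2)=0.362501, N=[5040·1·24·24]^{1/2}=1703.830978
Admissible k: 0..1 (factorial args all ≥0)
  k=0: (−1)^3·1703.8310/(144)·0.9320^5·0.3625^3 = -0.396308
  k=1: (−1)^4·1703.8310/(144)·0.9320^3·0.3625^5 = +0.059956
d^4_{3,0}(0.7419) = -0.396308 +0.059956 = -0.336351
|D^4_{3,0}|² = |d^4_{3,0}(β)|² = (-0.336351)² = 0.113132 (the z-rotation phases have unit modulus)

P=0.1131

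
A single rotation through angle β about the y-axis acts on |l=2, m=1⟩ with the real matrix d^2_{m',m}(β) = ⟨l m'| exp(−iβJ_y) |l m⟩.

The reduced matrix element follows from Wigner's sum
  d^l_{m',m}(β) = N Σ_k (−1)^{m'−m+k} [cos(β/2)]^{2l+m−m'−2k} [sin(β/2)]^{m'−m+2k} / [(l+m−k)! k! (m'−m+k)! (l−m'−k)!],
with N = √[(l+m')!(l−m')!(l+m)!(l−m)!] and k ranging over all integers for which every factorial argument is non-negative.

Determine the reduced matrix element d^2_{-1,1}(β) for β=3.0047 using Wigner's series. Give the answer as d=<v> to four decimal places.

d=-0.9767

d^2_{-1,1}(β=3.0047) via Wigner's sum:
With c≡cos(β/2)=0.068393 and s≡sin(β/2)=0.997658, N=[1·6·6·1]^{1/2}=6.000000
The bounds max(0,m−m')=2 and min(l+m,l−m')=3 give 2 terms
  k=2: (−1)^0·6.0000/(2)·0.0684^2·0.9977^2 = +0.013967
  k=3: (−1)^1·6.0000/(6)·0.0684^0·0.9977^4 = -0.990667
d^2_{-1,1}(3.0047) = +0.013967 -0.990667 = -0.976700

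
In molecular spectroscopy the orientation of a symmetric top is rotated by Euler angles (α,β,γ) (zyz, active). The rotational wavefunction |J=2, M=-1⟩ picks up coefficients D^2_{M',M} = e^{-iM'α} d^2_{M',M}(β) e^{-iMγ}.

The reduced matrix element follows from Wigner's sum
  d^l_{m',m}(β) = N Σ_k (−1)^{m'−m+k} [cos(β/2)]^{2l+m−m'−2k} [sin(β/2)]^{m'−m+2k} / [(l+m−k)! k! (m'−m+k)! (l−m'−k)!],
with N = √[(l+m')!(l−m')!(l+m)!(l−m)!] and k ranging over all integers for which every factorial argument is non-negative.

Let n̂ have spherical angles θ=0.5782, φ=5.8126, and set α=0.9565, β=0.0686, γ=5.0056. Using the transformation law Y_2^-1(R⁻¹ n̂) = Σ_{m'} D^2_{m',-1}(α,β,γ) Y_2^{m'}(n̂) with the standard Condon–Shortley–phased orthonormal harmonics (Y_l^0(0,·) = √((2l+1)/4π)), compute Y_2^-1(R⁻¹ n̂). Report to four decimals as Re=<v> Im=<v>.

Need the full column D^2_{m',-1} for m'=−2..2 at α=0.9565, β=0.0686, γ=5.0056.
cos(β/2)=0.999412, sin(β/2)=0.034293
d^2_{-2,-1}: single k=1 term ⇒ +0.068466;  D = +0.055103+0.040635i
d^2_{-1,-1}: k∈[0..1] ⇒ +0.997649 -0.003524 = +0.994125;  D = +0.943319-0.313743i
d^2_{0,-1}: k∈[0..1] ⇒ -0.083853 +0.000099 = -0.083754;  D = -0.024207+0.080180i
d^2_{1,-1}: k∈[0..1] ⇒ +0.003524 -0.000001 = +0.003523;  D = -0.002169-0.002776i
d^2_{2,-1}: single k=0 term ⇒ -0.000081;  D = +0.000081-0.000004i
Y_2^{m'}(θ=0.5782,φ=5.8126) and Σ D·Y over m':
  (+0.0551+0.0406i)·(+0.0679+0.0932i)  (+0.9433-0.3137i)·(+0.3151+0.1603i)  (-0.0242+0.0802i)·(+0.3482+0.0000i)  (-0.0022-0.0028i)·(-0.3151+0.1603i)  (+0.0001-0.0000i)·(+0.0679-0.0932i)
Y_2^-1(R⁻¹ n̂) = +0.340241+0.088689i

Re=0.3402 Im=0.0887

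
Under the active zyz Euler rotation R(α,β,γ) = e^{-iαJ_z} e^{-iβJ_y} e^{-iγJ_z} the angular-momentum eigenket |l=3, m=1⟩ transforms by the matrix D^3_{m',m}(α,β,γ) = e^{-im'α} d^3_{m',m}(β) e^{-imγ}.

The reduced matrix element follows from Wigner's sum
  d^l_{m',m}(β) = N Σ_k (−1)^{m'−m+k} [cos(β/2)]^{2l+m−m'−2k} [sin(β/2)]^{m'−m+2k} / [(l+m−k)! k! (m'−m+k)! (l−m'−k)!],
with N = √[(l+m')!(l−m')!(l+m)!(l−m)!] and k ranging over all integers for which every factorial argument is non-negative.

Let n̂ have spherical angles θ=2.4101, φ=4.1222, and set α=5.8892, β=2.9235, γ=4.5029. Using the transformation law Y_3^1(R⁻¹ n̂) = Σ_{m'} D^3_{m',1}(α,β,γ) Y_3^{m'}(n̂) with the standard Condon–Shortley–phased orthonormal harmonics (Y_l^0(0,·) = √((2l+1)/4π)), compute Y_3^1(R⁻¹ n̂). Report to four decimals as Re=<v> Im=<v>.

Re=-0.2701 Im=-0.1944

Need the full column D^3_{m',1} for m'=−3..3 at α=5.8892, β=2.9235, γ=4.5029.
cos(β/2)=0.108830, sin(β/2)=0.994060
d^3_{-3,1}: single k=4 term ⇒ +0.044792;  D = +0.037010+0.025229i
d^3_{-2,1}: k∈[3..4] ⇒ +0.008008 -0.334052 = -0.326044;  D = -0.178266-0.272994i
d^3_{-1,1}: k∈[2..4] ⇒ +0.000832 -0.092521 +0.964887 = +0.873198;  D = +0.160189+0.858378i
d^3_{0,1}: k∈[1..3] ⇒ +0.000053 -0.013158 +0.365935 = +0.352830;  D = -0.073374+0.345116i
d^3_{1,1}: k∈[0..2] ⇒ +0.000002 -0.001109 +0.069391 = +0.068284;  D = -0.038751+0.056223i
d^3_{2,1}: k∈[0..1] ⇒ -0.000048 +0.008008 = +0.007960;  D = -0.006687+0.004318i
d^3_{3,1}: single k=0 term ⇒ +0.000537;  D = -0.000528+0.000096i
Y_3^{m'}(θ=2.4101,φ=4.1222) and Σ D·Y over m':
  (+0.0370+0.0252i)·(+0.1219+0.0247i)  (-0.1783-0.2730i)·(+0.1291+0.3138i)  (+0.1602+0.8584i)·(-0.2125+0.3173i)  (-0.0734+0.3451i)·(+0.0641+0.0000i)  (-0.0388+0.0562i)·(+0.2125+0.3173i)  (-0.0067+0.0043i)·(+0.1291-0.3138i)  (-0.0005+0.0001i)·(-0.1219+0.0247i)
Y_3^1(R⁻¹ n̂) = -0.270090-0.194391i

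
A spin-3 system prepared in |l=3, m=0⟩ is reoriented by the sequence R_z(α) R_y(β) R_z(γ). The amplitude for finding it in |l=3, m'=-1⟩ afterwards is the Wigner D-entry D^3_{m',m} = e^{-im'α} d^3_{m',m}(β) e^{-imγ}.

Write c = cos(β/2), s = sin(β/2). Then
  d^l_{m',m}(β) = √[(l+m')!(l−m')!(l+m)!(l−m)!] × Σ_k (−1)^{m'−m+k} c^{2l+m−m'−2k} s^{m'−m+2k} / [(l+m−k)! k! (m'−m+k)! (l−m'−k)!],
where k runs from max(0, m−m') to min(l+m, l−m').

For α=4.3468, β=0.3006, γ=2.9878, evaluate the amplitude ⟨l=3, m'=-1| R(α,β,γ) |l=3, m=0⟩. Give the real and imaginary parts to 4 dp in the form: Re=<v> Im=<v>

Split into d^3_{-1,0}(β=0.3006) × two z-phases.
Half-angle: c=0.988726, s=0.149735. N=√(2·24·6·6)=41.569219
Admissible k: 1..3 (factorial args all ≥0)
  k=1: (−1)^0·41.5692/(12)·0.9887^5·0.1497^1 = +0.490110
  k=2: (−1)^1·41.5692/(4)·0.9887^3·0.1497^3 = -0.033722
  k=3: (−1)^2·41.5692/(12)·0.9887^1·0.1497^5 = +0.000258
d^3_{-1,0}(0.3006) = +0.490110 -0.033722 +0.000258 = +0.456646
Attach z-rotation phases: D = e^{-i(-1)(4.3468)}·(+0.456646)·e^{-i(0)(2.9878)} = -0.163251-0.426468i

Re=-0.1633 Im=-0.4265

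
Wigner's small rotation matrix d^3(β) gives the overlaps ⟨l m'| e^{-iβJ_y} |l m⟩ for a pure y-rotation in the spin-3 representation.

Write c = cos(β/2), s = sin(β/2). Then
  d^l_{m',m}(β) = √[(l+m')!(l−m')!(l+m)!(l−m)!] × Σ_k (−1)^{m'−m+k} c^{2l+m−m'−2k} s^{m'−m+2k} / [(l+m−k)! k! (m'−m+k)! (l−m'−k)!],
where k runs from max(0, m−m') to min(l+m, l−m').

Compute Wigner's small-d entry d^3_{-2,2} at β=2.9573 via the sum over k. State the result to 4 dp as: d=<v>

d^3_{-2,2}(β=2.9573) via Wigner's sum:
With c≡cos(β/2)=0.092016 and s≡sin(β/2)=0.995758, N=[1·120·120·1]^{1/2}=120.000000
k∈{4,5} keeps every argument non-negative
  k=4: (−1)^0·120.0000/(24)·0.0920^2·0.9958^4 = +0.041621
  k=5: (−1)^1·120.0000/(120)·0.0920^0·0.9958^6 = -0.974814
d^3_{-2,2}(2.9573) = +0.041621 -0.974814 = -0.933193

d=-0.9332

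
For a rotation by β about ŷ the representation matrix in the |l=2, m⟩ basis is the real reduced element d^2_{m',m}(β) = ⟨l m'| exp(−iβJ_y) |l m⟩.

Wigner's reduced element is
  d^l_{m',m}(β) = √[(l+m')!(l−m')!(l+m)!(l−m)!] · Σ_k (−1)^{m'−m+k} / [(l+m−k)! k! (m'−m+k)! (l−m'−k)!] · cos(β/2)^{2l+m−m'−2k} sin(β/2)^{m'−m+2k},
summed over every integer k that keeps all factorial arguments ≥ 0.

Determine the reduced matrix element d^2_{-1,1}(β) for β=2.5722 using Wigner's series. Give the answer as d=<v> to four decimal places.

d=-0.6305

d^2_{-1,1}(β=2.5722) via Wigner's sum:
c=cos(2.5722/2)=0.280866, s=sin(2.5722/2)=0.959747; N=√[1·6·6·1]=6.000000
Admissible k: 2..3 (factorial args all ≥0)
  k=2: (−1)^0·6.0000/(2)·0.2809^2·0.9597^2 = +0.217988
  k=3: (−1)^1·6.0000/(6)·0.2809^0·0.9597^4 = -0.848452
d^2_{-1,1}(2.5722) = +0.217988 -0.848452 = -0.630463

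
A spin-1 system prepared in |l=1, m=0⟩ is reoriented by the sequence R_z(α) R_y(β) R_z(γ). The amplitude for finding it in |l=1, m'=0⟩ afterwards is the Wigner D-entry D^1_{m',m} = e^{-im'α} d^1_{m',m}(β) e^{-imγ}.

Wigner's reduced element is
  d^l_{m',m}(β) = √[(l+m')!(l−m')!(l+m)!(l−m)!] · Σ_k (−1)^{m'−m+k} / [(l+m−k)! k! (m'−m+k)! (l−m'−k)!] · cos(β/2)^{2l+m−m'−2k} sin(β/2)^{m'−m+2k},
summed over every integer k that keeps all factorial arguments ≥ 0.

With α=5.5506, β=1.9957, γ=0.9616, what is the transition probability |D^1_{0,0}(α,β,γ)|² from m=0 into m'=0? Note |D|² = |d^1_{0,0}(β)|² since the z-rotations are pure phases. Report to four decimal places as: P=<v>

First d^1_{0,0}(β=1.9957), then the phase factors e^{-i(0)α} and e^{-i(0)γ}:
c=cos(1.9957/2)=0.542110, s=sin(1.9957/2)=0.840307; N=√[1·1·1·1]=1.000000
k∈{0,1} keeps every argument non-negative
  k=0: (−1)^0·1.0000/(1)·0.5421^2·0.8403^0 = +0.293883
  k=1: (−1)^1·1.0000/(1)·0.5421^0·0.8403^2 = -0.706117
d^1_{0,0}(1.9957) = +0.293883 -0.706117 = -0.412233
|D^1_{0,0}|² = |d^1_{0,0}(β)|² = (-0.412233)² = 0.169936 (the z-rotation phases have unit modulus)

P=0.1699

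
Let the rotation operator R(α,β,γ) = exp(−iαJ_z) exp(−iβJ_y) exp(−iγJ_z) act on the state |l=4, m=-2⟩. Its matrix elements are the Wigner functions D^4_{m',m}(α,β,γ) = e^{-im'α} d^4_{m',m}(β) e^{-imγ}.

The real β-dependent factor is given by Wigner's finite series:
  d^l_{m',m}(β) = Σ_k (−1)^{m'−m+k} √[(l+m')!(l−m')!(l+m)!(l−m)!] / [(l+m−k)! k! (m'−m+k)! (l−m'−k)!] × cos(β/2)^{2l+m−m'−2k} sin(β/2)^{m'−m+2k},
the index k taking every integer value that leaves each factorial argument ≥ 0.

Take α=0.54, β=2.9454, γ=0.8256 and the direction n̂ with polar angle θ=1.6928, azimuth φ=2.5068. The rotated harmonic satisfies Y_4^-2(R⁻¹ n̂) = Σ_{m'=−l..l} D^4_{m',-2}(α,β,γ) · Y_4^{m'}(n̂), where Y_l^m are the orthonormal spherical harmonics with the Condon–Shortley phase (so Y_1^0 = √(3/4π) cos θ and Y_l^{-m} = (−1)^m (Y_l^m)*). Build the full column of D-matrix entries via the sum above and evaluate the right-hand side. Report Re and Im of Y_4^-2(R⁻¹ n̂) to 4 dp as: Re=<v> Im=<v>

Re=-0.2584 Im=0.2039

Need the full column D^4_{m',-2} for m'=−4..4 at α=0.54, β=2.9454, γ=0.8256.
cos(β/2)=0.097939, sin(β/2)=0.995192
d^4_{-4,-2}: single k=2 term ⇒ +0.000005;  D = -0.000004-0.000003i
d^4_{-3,-2}: k∈[1..2] ⇒ +0.000000 -0.000100 = -0.000099;  D = +0.000099+0.000013i
d^4_{-2,-2}: k∈[0..2] ⇒ +0.000000 -0.000010 +0.001354 = +0.001343;  D = -0.001232+0.000536i
d^4_{-1,-2}: k∈[0..2] ⇒ -0.000000 +0.000188 -0.012969 = -0.012781;  D = +0.007431-0.010399i
d^4_{0,-2}: k∈[0..2] ⇒ +0.000008 -0.002283 +0.088405 = +0.086130;  D = -0.006918+0.085852i
d^4_{1,-2}: k∈[0..2] ⇒ -0.000126 +0.019454 -0.401737 = -0.382408;  D = -0.169631-0.342727i
d^4_{2,-2}: k∈[0..2] ⇒ +0.001354 -0.111824 +0.962180 = +0.851710;  D = +0.716503+0.460470i
d^4_{3,-2}: k∈[0..1] ⇒ -0.010294 +0.354299 = +0.344004;  D = +0.343837+0.010731i
d^4_{4,-2}: single k=0 term ⇒ +0.049310;  D = +0.043064-0.024020i
Y_4^{m'}(θ=1.6928,φ=2.5068) and Σ D·Y over m':
  (-0.0000-0.0000i)·(-0.3539+0.2434i)  (+0.0001+0.0000i)·(-0.0488+0.1407i)  (-0.0012+0.0005i)·(-0.0876-0.2821i)  (+0.0074-0.0104i)·(-0.1333-0.0982i)  (-0.0069+0.0859i)·(+0.2712+0.0000i)  (-0.1696-0.3427i)·(+0.1333-0.0982i)  (+0.7165+0.4605i)·(-0.0876+0.2821i)  (+0.3438+0.0107i)·(+0.0488+0.1407i)  (+0.0431-0.0240i)·(-0.3539-0.2434i)
Y_4^-2(R⁻¹ n̂) = -0.258398+0.203932i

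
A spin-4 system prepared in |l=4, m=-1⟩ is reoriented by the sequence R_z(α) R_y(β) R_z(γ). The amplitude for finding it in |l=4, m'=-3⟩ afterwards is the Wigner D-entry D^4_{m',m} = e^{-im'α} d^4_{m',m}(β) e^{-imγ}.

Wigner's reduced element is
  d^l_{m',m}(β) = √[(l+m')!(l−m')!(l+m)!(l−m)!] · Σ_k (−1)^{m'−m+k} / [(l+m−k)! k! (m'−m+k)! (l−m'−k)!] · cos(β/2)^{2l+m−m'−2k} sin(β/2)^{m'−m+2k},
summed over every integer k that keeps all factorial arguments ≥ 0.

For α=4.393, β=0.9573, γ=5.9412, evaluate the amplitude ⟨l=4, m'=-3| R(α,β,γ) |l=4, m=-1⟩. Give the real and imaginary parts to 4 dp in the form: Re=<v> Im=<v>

D^4_{-3,-1}(4.393,0.9573,5.9412) = e^{-i·-3·4.393}·d^4_{-3,-1}(0.9573)·e^{-i·-1·5.9412}. Compute d first:
c=cos(0.9573/2)=0.887618, s=sin(0.9573/2)=0.460581; N=√[1·5040·6·120]=1904.940944
The bounds max(0,m−m')=2 and min(l+m,l−m')=3 give 2 terms
  k=2: (−1)^0·1904.9409/(240)·0.8876^6·0.4606^2 = +0.823452
  k=3: (−1)^1·1904.9409/(144)·0.8876^4·0.4606^4 = -0.369528
d^4_{-3,-1}(0.9573) = +0.823452 -0.369528 = +0.453923
D = (+0.818139+0.575021i)·(+0.453923)·(+0.942091-0.335358i) = +0.437400+0.121357i

Re=0.4374 Im=0.1214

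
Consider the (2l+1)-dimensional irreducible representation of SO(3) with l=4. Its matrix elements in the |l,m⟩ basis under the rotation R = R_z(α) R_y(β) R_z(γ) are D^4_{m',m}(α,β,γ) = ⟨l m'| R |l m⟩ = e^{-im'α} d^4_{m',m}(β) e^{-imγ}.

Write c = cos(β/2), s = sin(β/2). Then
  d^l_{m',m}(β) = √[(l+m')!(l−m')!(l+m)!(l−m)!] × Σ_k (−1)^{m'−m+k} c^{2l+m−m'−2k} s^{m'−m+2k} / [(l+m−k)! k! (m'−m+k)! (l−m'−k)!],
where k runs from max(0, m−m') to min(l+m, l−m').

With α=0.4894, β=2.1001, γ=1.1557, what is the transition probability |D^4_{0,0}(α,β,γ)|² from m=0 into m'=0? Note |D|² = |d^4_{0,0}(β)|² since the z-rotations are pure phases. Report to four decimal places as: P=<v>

P=0.0880

D^4_{0,0}(0.4894,2.1001,1.1557) = e^{-i·0·0.4894}·d^4_{0,0}(2.1001)·e^{-i·0·1.1557}. Compute d first:
c=cos(2.1001/2)=0.497528, s=sin(2.1001/2)=0.867448; N=√[24·24·24·24]=576.000000
The bounds max(0,m−m')=0 and min(l+m,l−m')=4 give 5 terms
  k=0: (−1)^0·576.0000/(576)·0.4975^8·0.8674^0 = +0.003754
  k=1: (−1)^1·576.0000/(36)·0.4975^6·0.8674^2 = -0.182604
  k=2: (−1)^2·576.0000/(16)·0.4975^4·0.8674^4 = +1.248951
  k=3: (−1)^3·576.0000/(36)·0.4975^2·0.8674^6 = -1.687390
  k=4: (−1)^4·576.0000/(576)·0.4975^0·0.8674^8 = +0.320589
d^4_{0,0}(2.1001) = +0.003754 -0.182604 +1.248951 -1.687390 +0.320589 = -0.296700
|D^4_{0,0}|² = |d^4_{0,0}(β)|² = (-0.296700)² = 0.088031 (the z-rotation phases have unit modulus)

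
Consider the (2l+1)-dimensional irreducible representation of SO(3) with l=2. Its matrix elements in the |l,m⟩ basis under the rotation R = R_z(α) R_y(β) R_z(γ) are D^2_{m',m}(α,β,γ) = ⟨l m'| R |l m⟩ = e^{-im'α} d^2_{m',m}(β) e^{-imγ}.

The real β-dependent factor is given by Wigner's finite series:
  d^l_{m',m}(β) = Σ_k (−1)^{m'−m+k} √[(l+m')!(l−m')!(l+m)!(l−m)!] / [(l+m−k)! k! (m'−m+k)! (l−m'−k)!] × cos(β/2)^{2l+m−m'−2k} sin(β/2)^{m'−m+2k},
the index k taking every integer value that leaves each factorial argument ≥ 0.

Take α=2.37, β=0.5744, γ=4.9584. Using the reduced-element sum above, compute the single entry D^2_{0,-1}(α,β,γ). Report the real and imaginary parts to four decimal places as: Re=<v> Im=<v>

Re=-0.1361 Im=0.5418

D^2_{0,-1}(2.37,0.5744,4.9584) = e^{-i·0·2.37}·d^2_{0,-1}(0.5744)·e^{-i·-1·4.9584}. Compute d first:
Half-angle: c=0.959041, s=0.283268. N=√(2·2·1·6)=4.898979
Admissible k: 0..1 (factorial args all ≥0)
  k=0: (−1)^1·4.8990/(2)·0.9590^3·0.2833^1 = -0.612046
  k=1: (−1)^2·4.8990/(2)·0.9590^1·0.2833^3 = +0.053396
d^2_{0,-1}(0.5744) = -0.612046 +0.053396 = -0.558651
Attach z-rotation phases: D = e^{-i(0)(2.37)}·(-0.558651)·e^{-i(-1)(4.9584)} = -0.136052+0.541831i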